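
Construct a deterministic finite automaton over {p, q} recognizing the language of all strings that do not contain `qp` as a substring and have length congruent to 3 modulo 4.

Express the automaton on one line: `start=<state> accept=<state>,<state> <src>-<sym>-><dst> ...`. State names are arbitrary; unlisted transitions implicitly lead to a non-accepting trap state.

start=s0 accept=s6,s7 s0-p->s1 s0-q->s2 s1-p->s3 s1-q->s4 s2-p->s5 s2-q->s4 s3-p->s6 s3-q->s7 s4-p->s5 s4-q->s7 s5-p->s5 s5-q->s5 s6-p->s0 s6-q->s8 s7-p->s5 s7-q->s8 s8-p->s5 s8-q->s2

Run two small machines in parallel and take their product. The first has 3 states tracking partial matches of the forbidden pattern `qp`; the second has 4 states tracking the input length modulo 4. A product state is a pair (one from each), accepting exactly when both do. Equivalent product states are then merged.
With 9 states:
        p   q  
>  s0   s1  s2 
   s1   s3  s4 
   s2   s5  s4 
   s3   s6  s7 
   s4   s5  s7 
   s5   s5  s5 
 * s6   s0  s8 
 * s7   s5  s8 
   s8   s5  s2 
(> = start, * = accepting)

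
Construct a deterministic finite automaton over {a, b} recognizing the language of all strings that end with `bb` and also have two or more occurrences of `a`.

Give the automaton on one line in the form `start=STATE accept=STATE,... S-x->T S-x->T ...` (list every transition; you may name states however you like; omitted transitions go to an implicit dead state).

Handle the two conditions separately and then intersect. The first has 3 states tracking how much of the suffix `bb` has currently been matched; the second has 4 states tracking the count of `a`s, saturating at 3. A product state is a pair (one from each), accepting exactly when both do. Minimizing collapses redundant product states.
With 5 states:
        a   b  
>  q0   q1  q0 
   q1   q2  q1 
   q2   q2  q3 
   q3   q2  q4 
 * q4   q2  q4 
(> = start, * = accepting)

start=q0 accept=q4 q0-a->q1 q0-b->q0 q1-a->q2 q1-b->q1 q2-a->q2 q2-b->q3 q3-a->q2 q3-b->q4 q4-a->q2 q4-b->q4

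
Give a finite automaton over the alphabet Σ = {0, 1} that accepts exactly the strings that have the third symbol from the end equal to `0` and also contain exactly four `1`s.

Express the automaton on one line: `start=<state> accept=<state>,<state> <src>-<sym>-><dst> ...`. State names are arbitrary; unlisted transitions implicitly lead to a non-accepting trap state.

Run two small machines in parallel and take their product. The first has 15 states tracking the last 3 symbols read; the second has 6 states tracking the count of `1`s, saturating at 5. A product state is a pair (one from each), accepting exactly when both do. Equivalent product states are then merged.
17 states suffice.
          0    1  
>  q0     q0   q1 
   q1     q1   q2 
   q2     q3   q4 
   q3     q3   q5 
   q4     q6   q7 
   q5     q6   q8 
   q6     q9  q10 
   q7    q11  q12 
 * q8    q11  q12 
   q9     q9  q13 
   q10   q14  q12 
   q11   q15  q12 
   q12   q12  q12 
 * q13   q14  q12 
 * q14   q15  q12 
   q15   q16  q12 
 * q16   q16  q12 
(> = start, * = accepting)

start=q0 accept=q8,q13,q14,q16 q0-0->q0 q0-1->q1 q1-0->q1 q1-1->q2 q2-0->q3 q2-1->q4 q3-0->q3 q3-1->q5 q4-0->q6 q4-1->q7 q5-0->q6 q5-1->q8 q6-0->q9 q6-1->q10 q7-0->q11 q7-1->q12 q8-0->q11 q8-1->q12 q9-0->q9 q9-1->q13 q10-0->q14 q10-1->q12 q11-0->q15 q11-1->q12 q12-0->q12 q12-1->q12 q13-0->q14 q13-1->q12 q14-0->q15 q14-1->q12 q15-0->q16 q15-1->q12 q16-0->q16 q16-1->q12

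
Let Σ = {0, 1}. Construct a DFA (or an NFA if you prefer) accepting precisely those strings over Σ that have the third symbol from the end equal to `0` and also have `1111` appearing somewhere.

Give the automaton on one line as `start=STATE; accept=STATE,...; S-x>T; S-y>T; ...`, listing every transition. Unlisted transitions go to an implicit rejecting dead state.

Run two small machines in parallel and take their product. The first has 15 states tracking the last 3 symbols read; the second has 5 states tracking whether and how much of `1111` has been seen. A product state is a pair (one from each), accepting exactly when both do. Minimizing collapses redundant product states.
12 states suffice.
          0    1  
>  q0     q0   q1 
   q1     q0   q2 
   q2     q0   q3 
   q3     q0   q4 
   q4     q5   q4 
   q5     q6   q7 
   q6     q8   q9 
   q7    q10  q11 
 * q8     q8   q9 
 * q9    q10  q11 
 * q10    q6   q7 
 * q11    q5   q4 
(> = start, * = accepting)

start=q0; accept=q8,q9,q10,q11; q0-0>q0; q0-1>q1; q1-0>q0; q1-1>q2; q2-0>q0; q2-1>q3; q3-0>q0; q3-1>q4; q4-0>q5; q4-1>q4; q5-0>q6; q5-1>q7; q6-0>q8; q6-1>q9; q7-0>q10; q7-1>q11; q8-0>q8; q8-1>q9; q9-0>q10; q9-1>q11; q10-0>q6; q10-1>q7; q11-0>q5; q11-1>q4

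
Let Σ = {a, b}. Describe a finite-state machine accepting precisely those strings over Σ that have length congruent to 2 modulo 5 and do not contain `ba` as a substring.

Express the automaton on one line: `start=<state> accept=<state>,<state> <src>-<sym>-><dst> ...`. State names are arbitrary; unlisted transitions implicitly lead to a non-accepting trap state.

start=s0 accept=s3,s4 s0-a->s1 s0-b->s2 s1-a->s3 s1-b->s4 s2-a->s5 s2-b->s4 s3-a->s6 s3-b->s7 s4-a->s5 s4-b->s7 s5-a->s5 s5-b->s5 s6-a->s8 s6-b->s9 s7-a->s5 s7-b->s9 s8-a->s0 s8-b->s10 s9-a->s5 s9-b->s10 s10-a->s5 s10-b->s2

Handle the two conditions separately and then intersect. The first has 5 states tracking the input length modulo 5; the second has 3 states tracking partial matches of the forbidden pattern `ba`. A product state is a pair (one from each), accepting exactly when both do. Equivalent product states are then merged.
          a    b  
>  s0     s1   s2 
   s1     s3   s4 
   s2     s5   s4 
 * s3     s6   s7 
 * s4     s5   s7 
   s5     s5   s5 
   s6     s8   s9 
   s7     s5   s9 
   s8     s0  s10 
   s9     s5  s10 
   s10    s5   s2 
(> = start, * = accepting)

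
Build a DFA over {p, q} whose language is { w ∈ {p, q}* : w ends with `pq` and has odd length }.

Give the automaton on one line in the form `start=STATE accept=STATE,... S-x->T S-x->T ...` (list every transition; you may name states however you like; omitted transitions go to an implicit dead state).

start=A accept=D A-p->B A-q->B B-p->C B-q->A C-p->B C-q->D D-p->C D-q->A

Build one automaton per condition and run them in lockstep. The first has 3 states tracking how much of the suffix `pq` has currently been matched; the second has 2 states tracking the input length modulo 2. A product state is a pair (one from each), accepting exactly when both do. After merging equivalent states the machine shrinks.
A 4-state machine:
       p  q 
>  A   B  B 
   B   C  A 
   C   B  D 
 * D   C  A 
(> = start, * = accepting)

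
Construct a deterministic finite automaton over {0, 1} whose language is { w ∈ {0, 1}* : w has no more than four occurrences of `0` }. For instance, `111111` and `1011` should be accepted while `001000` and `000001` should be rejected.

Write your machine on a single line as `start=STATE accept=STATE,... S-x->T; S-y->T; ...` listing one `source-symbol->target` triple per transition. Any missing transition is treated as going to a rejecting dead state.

Only the number of `0`s matters, and only up to 5. Make a chain S0 → S1 → S2 → S3 → S4 → S5 advanced by each `0` (with S5 absorbing); every other symbol self-loops. The accepting set is {S0, S1, S2, S3, S4}.
A 6-state machine:
        0   1  
>* S0   S1  S0 
 * S1   S2  S1 
 * S2   S3  S2 
 * S3   S4  S3 
 * S4   S5  S4 
   S5   S5  S5 
(> = start, * = accepting)

start=S0; accept=S0,S1,S2,S3,S4; S0-0->S1; S0-1->S0; S1-0->S2; S1-1->S1; S2-0->S3; S2-1->S2; S3-0->S4; S3-1->S3; S4-0->S5; S4-1->S4; S5-0->S5; S5-1->S5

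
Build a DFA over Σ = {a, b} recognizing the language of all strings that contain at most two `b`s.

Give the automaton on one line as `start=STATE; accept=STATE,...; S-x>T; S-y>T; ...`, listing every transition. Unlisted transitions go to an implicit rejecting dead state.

start=q0; accept=q0,q1,q2; q0-a>q0; q0-b>q1; q1-a>q1; q1-b>q2; q2-a>q2; q2-b>q3; q3-a>q3; q3-b>q3

Only the number of `b`s matters, and only up to 3. Make a chain q0 → q1 → q2 → q3 advanced by each `b` (with q3 absorbing); every other symbol self-loops. The accepting set is {q0, q1, q2}.
        a   b  
>* q0   q0  q1 
 * q1   q1  q2 
 * q2   q2  q3 
   q3   q3  q3 
(> = start, * = accepting)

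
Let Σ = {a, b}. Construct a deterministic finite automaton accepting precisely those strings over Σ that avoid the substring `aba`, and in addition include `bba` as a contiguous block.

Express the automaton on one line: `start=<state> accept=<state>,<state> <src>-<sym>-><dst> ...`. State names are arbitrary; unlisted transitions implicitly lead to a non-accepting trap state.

Handle the two conditions separately and then intersect. One (4 states) tracks partial matches of the forbidden pattern `aba`; the other (4 states) tracks whether and how much of `bba` has been seen. Each combined state is a pair, one component from each; accept when both components accept. Minimizing collapses redundant product states.
        a   b  
>  q0   q1  q2 
   q1   q1  q3 
   q2   q1  q4 
   q3   q5  q4 
   q4   q6  q4 
   q5   q5  q5 
 * q6   q6  q7 
 * q7   q5  q8 
 * q8   q6  q8 
(> = start, * = accepting)

start=q0 accept=q6,q7,q8 q0-a->q1 q0-b->q2 q1-a->q1 q1-b->q3 q2-a->q1 q2-b->q4 q3-a->q5 q3-b->q4 q4-a->q6 q4-b->q4 q5-a->q5 q5-b->q5 q6-a->q6 q6-b->q7 q7-a->q5 q7-b->q8 q8-a->q6 q8-b->q8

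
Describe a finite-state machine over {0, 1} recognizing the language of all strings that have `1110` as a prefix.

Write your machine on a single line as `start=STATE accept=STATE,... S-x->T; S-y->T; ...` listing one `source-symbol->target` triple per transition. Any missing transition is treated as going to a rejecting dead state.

start=S0; accept=S4; S0-0->S5; S0-1->S1; S1-0->S5; S1-1->S2; S2-0->S5; S2-1->S3; S3-0->S4; S3-1->S5; S4-0->S4; S4-1->S4; S5-0->S5; S5-1->S5

Check the first 4 symbols one by one: S0 through S3 record how many have matched `1110` so far; any wrong symbol goes to the dead state S5. After all 4 match we enter the accepting sink S4.
A 6-state machine:
        0   1  
>  S0   S5  S1 
   S1   S5  S2 
   S2   S5  S3 
   S3   S4  S5 
 * S4   S4  S4 
   S5   S5  S5 
(> = start, * = accepting)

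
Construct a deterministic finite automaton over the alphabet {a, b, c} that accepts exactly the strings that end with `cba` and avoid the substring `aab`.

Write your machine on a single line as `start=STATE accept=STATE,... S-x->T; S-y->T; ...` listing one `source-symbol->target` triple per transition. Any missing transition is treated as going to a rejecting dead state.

start=q0; accept=q6; q0-a->q1; q0-b->q0; q0-c->q2; q1-a->q3; q1-b->q0; q1-c->q2; q2-a->q1; q2-b->q4; q2-c->q2; q3-a->q3; q3-b->q5; q3-c->q2; q4-a->q6; q4-b->q0; q4-c->q2; q5-a->q5; q5-b->q5; q5-c->q5; q6-a->q3; q6-b->q0; q6-c->q2

Build one automaton per condition and run them in lockstep. One (4 states) tracks how much of the suffix `cba` has currently been matched; the other (4 states) tracks partial matches of the forbidden pattern `aab`. Each combined state is a pair, one component from each; accept when both components accept. Minimizing collapses redundant product states.
7 states suffice.
        a   b   c  
>  q0   q1  q0  q2 
   q1   q3  q0  q2 
   q2   q1  q4  q2 
   q3   q3  q5  q2 
   q4   q6  q0  q2 
   q5   q5  q5  q5 
 * q6   q3  q0  q2 
(> = start, * = accepting)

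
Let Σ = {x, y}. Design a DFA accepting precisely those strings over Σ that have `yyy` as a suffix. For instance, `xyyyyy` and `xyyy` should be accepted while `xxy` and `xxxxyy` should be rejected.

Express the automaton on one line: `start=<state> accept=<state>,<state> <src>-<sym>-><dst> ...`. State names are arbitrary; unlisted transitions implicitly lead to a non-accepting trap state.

start=q0 accept=q3 q0-x->q0 q0-y->q1 q1-x->q0 q1-y->q2 q2-x->q0 q2-y->q3 q3-x->q0 q3-y->q3

Let each state record the length of the longest suffix of the input read so far that is also a prefix of `yyy`. q1 means the last symbol is `y`; q2 means the last 2 symbols are `yy`; q3 means the last 3 symbols are `yyy`. Accept only at q3, where the string currently ends in `yyy`.
With 4 states:
        x   y  
>  q0   q0  q1 
   q1   q0  q2 
   q2   q0  q3 
 * q3   q0  q3 
(> = start, * = accepting)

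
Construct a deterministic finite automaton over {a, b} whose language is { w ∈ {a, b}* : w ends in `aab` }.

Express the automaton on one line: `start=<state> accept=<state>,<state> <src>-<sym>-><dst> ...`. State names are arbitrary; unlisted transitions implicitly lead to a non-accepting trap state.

Remember how much of `aab` the current input suffix matches. State q0 means no match yet; q1 means the last symbol is `a`; q2 means the last 2 symbols are `aa`; q3 means the last 3 symbols are `aab`. Only q3 accepts. On a mismatch, fall back to the longest proper suffix that is still a prefix of `aab`.
A 4-state machine:
        a   b  
>  q0   q1  q0 
   q1   q2  q0 
   q2   q2  q3 
 * q3   q1  q0 
(> = start, * = accepting)

start=q0 accept=q3 q0-a->q1 q0-b->q0 q1-a->q2 q1-b->q0 q2-a->q2 q2-b->q3 q3-a->q1 q3-b->q0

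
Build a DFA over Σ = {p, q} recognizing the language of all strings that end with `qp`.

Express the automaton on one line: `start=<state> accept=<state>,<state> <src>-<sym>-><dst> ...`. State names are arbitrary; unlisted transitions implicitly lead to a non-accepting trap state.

Remember how much of `qp` the current input suffix matches. State S0 means no match yet; S1 means the last symbol is `q`; S2 means the last 2 symbols are `qp`. Only S2 accepts. On a mismatch, fall back to the longest proper suffix that is still a prefix of `qp`.
With 3 states:
        p   q  
>  S0   S0  S1 
   S1   S2  S1 
 * S2   S0  S1 
(> = start, * = accepting)

start=S0 accept=S2 S0-p->S0 S0-q->S1 S1-p->S2 S1-q->S1 S2-p->S0 S2-q->S1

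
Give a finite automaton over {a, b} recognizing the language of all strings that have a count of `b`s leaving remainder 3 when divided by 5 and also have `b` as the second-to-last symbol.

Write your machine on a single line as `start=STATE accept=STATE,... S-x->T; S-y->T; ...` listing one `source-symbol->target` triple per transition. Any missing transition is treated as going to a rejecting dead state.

Build one automaton per condition and run them in lockstep. The first has 5 states tracking the count of `b`s modulo 5; the second has 7 states tracking the last 2 symbols read. A product state is a pair (one from each), accepting exactly when both do. After merging equivalent states the machine shrinks.
With 9 states:
        a   b  
>  s0   s0  s1 
   s1   s1  s2 
   s2   s3  s4 
   s3   s3  s5 
 * s4   s6  s7 
   s5   s6  s7 
 * s6   s8  s7 
   s7   s7  s0 
   s8   s8  s7 
(> = start, * = accepting)

start=s0; accept=s4,s6; s0-a->s0; s0-b->s1; s1-a->s1; s1-b->s2; s2-a->s3; s2-b->s4; s3-a->s3; s3-b->s5; s4-a->s6; s4-b->s7; s5-a->s6; s5-b->s7; s6-a->s8; s6-b->s7; s7-a->s7; s7-b->s0; s8-a->s8; s8-b->s7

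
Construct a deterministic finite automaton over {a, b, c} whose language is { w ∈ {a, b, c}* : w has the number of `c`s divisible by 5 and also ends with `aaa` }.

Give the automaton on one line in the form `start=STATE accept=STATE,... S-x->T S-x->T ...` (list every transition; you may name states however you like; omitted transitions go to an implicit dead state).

start=q0 accept=q6 q0-a->q1 q0-b->q0 q0-c->q2 q1-a->q3 q1-b->q0 q1-c->q2 q2-a->q4 q2-b->q2 q2-c->q5 q3-a->q6 q3-b->q0 q3-c->q2 q4-a->q7 q4-b->q2 q4-c->q5 q5-a->q8 q5-b->q5 q5-c->q9 q6-a->q6 q6-b->q0 q6-c->q2 q7-a->q10 q7-b->q2 q7-c->q5 q8-a->q11 q8-b->q5 q8-c->q9 q9-a->q12 q9-b->q9 q9-c->q13 q10-a->q10 q10-b->q2 q10-c->q5 q11-a->q14 q11-b->q5 q11-c->q9 q12-a->q15 q12-b->q9 q12-c->q13 q13-a->q16 q13-b->q13 q13-c->q0 q14-a->q14 q14-b->q5 q14-c->q9 q15-a->q17 q15-b->q9 q15-c->q13 q16-a->q18 q16-b->q13 q16-c->q0 q17-a->q17 q17-b->q9 q17-c->q13 q18-a->q19 q18-b->q13 q18-c->q0 q19-a->q19 q19-b->q13 q19-c->q0

Handle the two conditions separately and then intersect. One (5 states) tracks the count of `c`s modulo 5; the other (4 states) tracks how much of the suffix `aaa` has currently been matched. Each combined state is a pair, one component from each; accept when both components accept.
          a    b    c  
>  q0     q1   q0   q2 
   q1     q3   q0   q2 
   q2     q4   q2   q5 
   q3     q6   q0   q2 
   q4     q7   q2   q5 
   q5     q8   q5   q9 
 * q6     q6   q0   q2 
   q7    q10   q2   q5 
   q8    q11   q5   q9 
   q9    q12   q9  q13 
   q10   q10   q2   q5 
   q11   q14   q5   q9 
   q12   q15   q9  q13 
   q13   q16  q13   q0 
   q14   q14   q5   q9 
   q15   q17   q9  q13 
   q16   q18  q13   q0 
   q17   q17   q9  q13 
   q18   q19  q13   q0 
   q19   q19  q13   q0 
(> = start, * = accepting)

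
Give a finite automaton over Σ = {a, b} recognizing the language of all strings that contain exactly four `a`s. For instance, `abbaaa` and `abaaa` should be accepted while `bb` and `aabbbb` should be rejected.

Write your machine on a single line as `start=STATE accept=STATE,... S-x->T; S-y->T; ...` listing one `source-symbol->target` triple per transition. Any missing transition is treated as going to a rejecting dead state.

start=S0; accept=S4; S0-a->S1; S0-b->S0; S1-a->S2; S1-b->S1; S2-a->S3; S2-b->S2; S3-a->S4; S3-b->S3; S4-a->S5; S4-b->S4; S5-a->S5; S5-b->S5

Count `a`s, saturating at 5: states S0 through S4 mean 0 through 4 `a`s seen; S5 means more than 4. Each `a` increments (capped at S5); other symbols loop. Accept from {S4}.
With 6 states:
        a   b  
>  S0   S1  S0 
   S1   S2  S1 
   S2   S3  S2 
   S3   S4  S3 
 * S4   S5  S4 
   S5   S5  S5 
(> = start, * = accepting)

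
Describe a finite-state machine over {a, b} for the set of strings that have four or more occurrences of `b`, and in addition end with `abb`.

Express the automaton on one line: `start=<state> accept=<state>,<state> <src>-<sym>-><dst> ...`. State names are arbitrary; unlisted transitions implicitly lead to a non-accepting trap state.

start=s0 accept=s5 s0-a->s0 s0-b->s1 s1-a->s1 s1-b->s2 s2-a->s3 s2-b->s2 s3-a->s3 s3-b->s4 s4-a->s3 s4-b->s5 s5-a->s3 s5-b->s2

Handle the two conditions separately and then intersect. The first has 6 states tracking the count of `b`s, saturating at 5; the second has 4 states tracking how much of the suffix `abb` has currently been matched. A product state is a pair (one from each), accepting exactly when both do. After merging equivalent states the machine shrinks.
6 states suffice.
        a   b  
>  s0   s0  s1 
   s1   s1  s2 
   s2   s3  s2 
   s3   s3  s4 
   s4   s3  s5 
 * s5   s3  s2 
(> = start, * = accepting)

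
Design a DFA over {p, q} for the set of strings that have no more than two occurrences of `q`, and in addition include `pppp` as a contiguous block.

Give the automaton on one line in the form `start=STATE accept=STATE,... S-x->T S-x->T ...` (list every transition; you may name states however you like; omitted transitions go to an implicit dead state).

Run two small machines in parallel and take their product. The first has 4 states tracking the count of `q`s, saturating at 3; the second has 5 states tracking whether and how much of `pppp` has been seen. A product state is a pair (one from each), accepting exactly when both do.
With 20 states:
       p  q 
>  A   B  C 
   B   D  C 
   C   E  F 
   D   G  C 
   E   H  F 
   F   I  J 
   G   K  C 
   H   L  F 
   I   M  J 
   J   N  J 
 * K   K  O 
   L   O  F 
   M   P  J 
   N   Q  J 
 * O   O  R 
   P   R  J 
   Q   S  J 
 * R   R  T 
   S   T  J 
   T   T  T 
(> = start, * = accepting)

start=A accept=K,O,R A-p->B A-q->C B-p->D B-q->C C-p->E C-q->F D-p->G D-q->C E-p->H E-q->F F-p->I F-q->J G-p->K G-q->C H-p->L H-q->F I-p->M I-q->J J-p->N J-q->J K-p->K K-q->O L-p->O L-q->F M-p->P M-q->J N-p->Q N-q->J O-p->O O-q->R P-p->R P-q->J Q-p->S Q-q->J R-p->R R-q->T S-p->T S-q->J T-p->T T-q->T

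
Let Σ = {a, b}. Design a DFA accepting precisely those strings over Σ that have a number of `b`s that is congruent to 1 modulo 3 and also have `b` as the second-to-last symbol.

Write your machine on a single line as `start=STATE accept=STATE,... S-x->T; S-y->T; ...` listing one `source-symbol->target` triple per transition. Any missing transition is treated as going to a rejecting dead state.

Handle the two conditions separately and then intersect. The first has 3 states tracking the count of `b`s modulo 3; the second has 7 states tracking the last 2 symbols read. A product state is a pair (one from each), accepting exactly when both do.
15 states suffice.
          a    b  
>  s0     s1   s2 
   s1     s3   s4 
   s2     s5   s6 
   s3     s3   s4 
   s4     s5   s6 
 * s5     s7   s8 
   s6     s9  s10 
   s7     s7   s8 
   s8     s9  s10 
   s9    s11  s12 
   s10   s13  s14 
   s11   s11  s12 
   s12   s13  s14 
   s13    s3   s4 
 * s14    s5   s6 
(> = start, * = accepting)

start=s0; accept=s5,s14; s0-a->s1; s0-b->s2; s1-a->s3; s1-b->s4; s2-a->s5; s2-b->s6; s3-a->s3; s3-b->s4; s4-a->s5; s4-b->s6; s5-a->s7; s5-b->s8; s6-a->s9; s6-b->s10; s7-a->s7; s7-b->s8; s8-a->s9; s8-b->s10; s9-a->s11; s9-b->s12; s10-a->s13; s10-b->s14; s11-a->s11; s11-b->s12; s12-a->s13; s12-b->s14; s13-a->s3; s13-b->s4; s14-a->s5; s14-b->s6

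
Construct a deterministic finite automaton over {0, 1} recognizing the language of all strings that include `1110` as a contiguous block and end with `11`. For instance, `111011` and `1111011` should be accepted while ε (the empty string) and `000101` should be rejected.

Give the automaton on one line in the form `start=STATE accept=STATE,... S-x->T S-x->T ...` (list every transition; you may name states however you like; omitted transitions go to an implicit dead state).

start=q0 accept=q6 q0-0->q0 q0-1->q1 q1-0->q0 q1-1->q2 q2-0->q0 q2-1->q3 q3-0->q4 q3-1->q3 q4-0->q4 q4-1->q5 q5-0->q4 q5-1->q6 q6-0->q4 q6-1->q6

Handle the two conditions separately and then intersect. One (5 states) tracks whether and how much of `1110` has been seen; the other (3 states) tracks how much of the suffix `11` has currently been matched. Each combined state is a pair, one component from each; accept when both components accept.
With 7 states:
        0   1  
>  q0   q0  q1 
   q1   q0  q2 
   q2   q0  q3 
   q3   q4  q3 
   q4   q4  q5 
   q5   q4  q6 
 * q6   q4  q6 
(> = start, * = accepting)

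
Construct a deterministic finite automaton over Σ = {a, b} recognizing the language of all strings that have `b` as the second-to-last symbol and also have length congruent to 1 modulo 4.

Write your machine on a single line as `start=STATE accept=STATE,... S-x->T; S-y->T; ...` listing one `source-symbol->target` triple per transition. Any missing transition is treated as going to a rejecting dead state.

Handle the two conditions separately and then intersect. One (7 states) tracks the last 2 symbols read; the other (4 states) tracks the input length modulo 4. Each combined state is a pair, one component from each; accept when both components accept. Minimizing collapses redundant product states.
With 6 states:
        a   b  
>  S0   S1  S1 
   S1   S2  S2 
   S2   S3  S3 
   S3   S0  S4 
   S4   S5  S5 
 * S5   S2  S2 
(> = start, * = accepting)

start=S0; accept=S5; S0-a->S1; S0-b->S1; S1-a->S2; S1-b->S2; S2-a->S3; S2-b->S3; S3-a->S0; S3-b->S4; S4-a->S5; S4-b->S5; S5-a->S2; S5-b->S2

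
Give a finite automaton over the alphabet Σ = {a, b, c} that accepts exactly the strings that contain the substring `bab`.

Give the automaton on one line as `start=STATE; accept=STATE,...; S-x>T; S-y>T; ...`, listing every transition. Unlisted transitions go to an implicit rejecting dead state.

start=S0; accept=S3; S0-a>S0; S0-b>S1; S0-c>S0; S1-a>S2; S1-b>S1; S1-c>S0; S2-a>S0; S2-b>S3; S2-c>S0; S3-a>S3; S3-b>S3; S3-c>S3

States S0..S2 record the length of the longest prefix of `bab` that matches the current input suffix. Reaching S3 means `bab` has been seen, and we stay there forever. Accept from S3.
4 states suffice.
        a   b   c  
>  S0   S0  S1  S0 
   S1   S2  S1  S0 
   S2   S0  S3  S0 
 * S3   S3  S3  S3 
(> = start, * = accepting)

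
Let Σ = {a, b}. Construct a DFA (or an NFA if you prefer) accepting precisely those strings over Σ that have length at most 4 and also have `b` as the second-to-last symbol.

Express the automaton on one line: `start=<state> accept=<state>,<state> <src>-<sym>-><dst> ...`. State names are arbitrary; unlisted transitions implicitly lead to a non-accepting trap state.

Build one automaton per condition and run them in lockstep. One (6 states) tracks the input length, saturating at 5; the other (7 states) tracks the last 2 symbols read. Each combined state is a pair, one component from each; accept when both components accept. After merging equivalent states the machine shrinks.
An 11-state machine:
          a    b  
>  S0     S1   S2 
   S1     S3   S4 
   S2     S5   S6 
   S3     S7   S8 
   S4     S9  S10 
 * S5     S7   S8 
 * S6     S9  S10 
   S7     S7   S7 
   S8     S9   S9 
 * S9     S7   S7 
 * S10    S9   S9 
(> = start, * = accepting)

start=S0 accept=S5,S6,S9,S10 S0-a->S1 S0-b->S2 S1-a->S3 S1-b->S4 S2-a->S5 S2-b->S6 S3-a->S7 S3-b->S8 S4-a->S9 S4-b->S10 S5-a->S7 S5-b->S8 S6-a->S9 S6-b->S10 S7-a->S7 S7-b->S7 S8-a->S9 S8-b->S9 S9-a->S7 S9-b->S7 S10-a->S9 S10-b->S9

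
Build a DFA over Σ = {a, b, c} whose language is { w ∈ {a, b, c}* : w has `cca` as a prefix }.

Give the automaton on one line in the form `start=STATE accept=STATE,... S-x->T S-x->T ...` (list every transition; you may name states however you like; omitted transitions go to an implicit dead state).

start=q0 accept=q3 q0-a->q4 q0-b->q4 q0-c->q1 q1-a->q4 q1-b->q4 q1-c->q2 q2-a->q3 q2-b->q4 q2-c->q4 q3-a->q3 q3-b->q3 q3-c->q3 q4-a->q4 q4-b->q4 q4-c->q4

Check the first 3 symbols one by one: q0 through q2 record how many have matched `cca` so far; any wrong symbol goes to the dead state q4. After all 3 match we enter the accepting sink q3.
5 states suffice.
        a   b   c  
>  q0   q4  q4  q1 
   q1   q4  q4  q2 
   q2   q3  q4  q4 
 * q3   q3  q3  q3 
   q4   q4  q4  q4 
(> = start, * = accepting)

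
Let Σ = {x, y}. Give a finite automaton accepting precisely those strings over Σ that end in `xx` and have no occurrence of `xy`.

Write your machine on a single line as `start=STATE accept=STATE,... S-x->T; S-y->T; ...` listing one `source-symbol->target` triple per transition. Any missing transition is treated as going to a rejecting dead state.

Run two small machines in parallel and take their product. The first has 3 states tracking how much of the suffix `xx` has currently been matched; the second has 3 states tracking partial matches of the forbidden pattern `xy`. A product state is a pair (one from each), accepting exactly when both do.
6 states suffice.
        x   y  
>  S0   S1  S0 
   S1   S2  S3 
 * S2   S2  S3 
   S3   S4  S3 
   S4   S5  S3 
   S5   S5  S3 
(> = start, * = accepting)

start=S0; accept=S2; S0-x->S1; S0-y->S0; S1-x->S2; S1-y->S3; S2-x->S2; S2-y->S3; S3-x->S4; S3-y->S3; S4-x->S5; S4-y->S3; S5-x->S5; S5-y->S3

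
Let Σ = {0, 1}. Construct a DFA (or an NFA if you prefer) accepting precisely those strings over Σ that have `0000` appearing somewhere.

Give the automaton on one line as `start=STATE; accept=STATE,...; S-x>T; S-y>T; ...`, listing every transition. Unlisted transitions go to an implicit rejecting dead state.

start=q0; accept=q4; q0-0>q1; q0-1>q0; q1-0>q2; q1-1>q0; q2-0>q3; q2-1>q0; q3-0>q4; q3-1>q0; q4-0>q4; q4-1>q4

States q0..q3 record the length of the longest prefix of `0000` that matches the current input suffix. Reaching q4 means `0000` has been seen, and we stay there forever. Accept from q4.
5 states suffice.
        0   1  
>  q0   q1  q0 
   q1   q2  q0 
   q2   q3  q0 
   q3   q4  q0 
 * q4   q4  q4 
(> = start, * = accepting)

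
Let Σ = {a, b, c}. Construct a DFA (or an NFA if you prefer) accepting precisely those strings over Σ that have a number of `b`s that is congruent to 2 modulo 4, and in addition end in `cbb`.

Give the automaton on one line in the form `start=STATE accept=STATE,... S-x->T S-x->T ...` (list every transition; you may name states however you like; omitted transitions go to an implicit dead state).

start=q0 accept=q6 q0-a->q0 q0-b->q1 q0-c->q2 q1-a->q1 q1-b->q3 q1-c->q1 q2-a->q0 q2-b->q4 q2-c->q2 q3-a->q3 q3-b->q5 q3-c->q3 q4-a->q1 q4-b->q6 q4-c->q1 q5-a->q5 q5-b->q0 q5-c->q5 q6-a->q3 q6-b->q5 q6-c->q3

Run two small machines in parallel and take their product. One (4 states) tracks the count of `b`s modulo 4; the other (4 states) tracks how much of the suffix `cbb` has currently been matched. Each combined state is a pair, one component from each; accept when both components accept. Minimizing collapses redundant product states.
A 7-state machine:
        a   b   c  
>  q0   q0  q1  q2 
   q1   q1  q3  q1 
   q2   q0  q4  q2 
   q3   q3  q5  q3 
   q4   q1  q6  q1 
   q5   q5  q0  q5 
 * q6   q3  q5  q3 
(> = start, * = accepting)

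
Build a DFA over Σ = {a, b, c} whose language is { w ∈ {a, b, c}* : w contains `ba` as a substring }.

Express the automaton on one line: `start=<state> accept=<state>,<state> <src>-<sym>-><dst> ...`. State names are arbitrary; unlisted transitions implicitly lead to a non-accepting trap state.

start=S0 accept=S2 S0-a->S0 S0-b->S1 S0-c->S0 S1-a->S2 S1-b->S1 S1-c->S0 S2-a->S2 S2-b->S2 S2-c->S2

Track how much of `ba` has been matched so far: state S0 is no progress, S2 is the absorbing accept state reached once `ba` has occurred. Intermediate states record partial matches; on a mismatch, fall back to the longest reusable overlap.
With 3 states:
        a   b   c  
>  S0   S0  S1  S0 
   S1   S2  S1  S0 
 * S2   S2  S2  S2 
(> = start, * = accepting)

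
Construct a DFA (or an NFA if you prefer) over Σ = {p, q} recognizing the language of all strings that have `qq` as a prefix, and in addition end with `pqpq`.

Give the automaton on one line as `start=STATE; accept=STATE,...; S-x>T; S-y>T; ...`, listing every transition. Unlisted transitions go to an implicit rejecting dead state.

start=S0; accept=S7; S0-p>S1; S0-q>S2; S1-p>S1; S1-q>S1; S2-p>S1; S2-q>S3; S3-p>S4; S3-q>S3; S4-p>S4; S4-q>S5; S5-p>S6; S5-q>S3; S6-p>S4; S6-q>S7; S7-p>S6; S7-q>S3

Run two small machines in parallel and take their product. The first has 4 states tracking whether the input so far still matches the prefix `qq`; the second has 5 states tracking how much of the suffix `pqpq` has currently been matched. A product state is a pair (one from each), accepting exactly when both do. After merging equivalent states the machine shrinks.
        p   q  
>  S0   S1  S2 
   S1   S1  S1 
   S2   S1  S3 
   S3   S4  S3 
   S4   S4  S5 
   S5   S6  S3 
   S6   S4  S7 
 * S7   S6  S3 
(> = start, * = accepting)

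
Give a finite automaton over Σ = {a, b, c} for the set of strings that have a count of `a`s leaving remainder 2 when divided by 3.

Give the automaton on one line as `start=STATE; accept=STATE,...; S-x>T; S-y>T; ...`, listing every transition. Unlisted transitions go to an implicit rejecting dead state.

The only thing that matters is how many `a`s have appeared, reduced mod 3. Use one state per residue: S0 for 0, …, S2 for 2. Reading `a` moves to the next residue; anything else stays put. S2 is accepting.
A 3-state machine:
        a   b   c  
>  S0   S1  S0  S0 
   S1   S2  S1  S1 
 * S2   S0  S2  S2 
(> = start, * = accepting)

start=S0; accept=S2; S0-a>S1; S0-b>S0; S0-c>S0; S1-a>S2; S1-b>S1; S1-c>S1; S2-a>S0; S2-b>S2; S2-c>S2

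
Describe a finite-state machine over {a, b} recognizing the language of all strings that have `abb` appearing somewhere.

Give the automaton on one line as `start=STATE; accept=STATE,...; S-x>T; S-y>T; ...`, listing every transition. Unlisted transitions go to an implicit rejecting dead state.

start=s0; accept=s3; s0-a>s1; s0-b>s0; s1-a>s1; s1-b>s2; s2-a>s1; s2-b>s3; s3-a>s3; s3-b>s3

States s0..s2 record the length of the longest prefix of `abb` that matches the current input suffix. Reaching s3 means `abb` has been seen, and we stay there forever. Accept from s3.
        a   b  
>  s0   s1  s0 
   s1   s1  s2 
   s2   s1  s3 
 * s3   s3  s3 
(> = start, * = accepting)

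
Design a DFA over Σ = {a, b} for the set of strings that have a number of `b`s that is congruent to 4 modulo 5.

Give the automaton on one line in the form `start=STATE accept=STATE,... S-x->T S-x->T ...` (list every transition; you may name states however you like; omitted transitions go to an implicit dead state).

start=s0 accept=s4 s0-a->s0 s0-b->s1 s1-a->s1 s1-b->s2 s2-a->s2 s2-b->s3 s3-a->s3 s3-b->s4 s4-a->s4 s4-b->s0

Keep the running count of `b`s modulo 5: each `b` advances along the cycle s0 → s1 → s2 → s3 → s4 → s0 while other symbols loop. Accept at s4.
        a   b  
>  s0   s0  s1 
   s1   s1  s2 
   s2   s2  s3 
   s3   s3  s4 
 * s4   s4  s0 
(> = start, * = accepting)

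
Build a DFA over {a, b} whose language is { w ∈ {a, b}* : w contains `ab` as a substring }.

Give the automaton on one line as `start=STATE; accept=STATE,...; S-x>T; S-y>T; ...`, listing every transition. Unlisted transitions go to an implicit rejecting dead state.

start=q0; accept=q2; q0-a>q1; q0-b>q0; q1-a>q1; q1-b>q2; q2-a>q2; q2-b>q2

States q0..q1 record the length of the longest prefix of `ab` that matches the current input suffix. Reaching q2 means `ab` has been seen, and we stay there forever. Accept from q2.
A 3-state machine:
        a   b  
>  q0   q1  q0 
   q1   q1  q2 
 * q2   q2  q2 
(> = start, * = accepting)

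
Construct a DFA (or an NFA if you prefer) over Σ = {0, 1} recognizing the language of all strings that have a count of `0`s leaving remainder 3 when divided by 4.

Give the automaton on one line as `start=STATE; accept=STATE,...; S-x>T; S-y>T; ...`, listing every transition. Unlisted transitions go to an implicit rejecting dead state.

The only thing that matters is how many `0`s have appeared, reduced mod 4. Use one state per residue: A for 0, …, D for 3. Reading `0` moves to the next residue; anything else stays put. D is accepting.
A 4-state machine:
       0  1 
>  A   B  A 
   B   C  B 
   C   D  C 
 * D   A  D 
(> = start, * = accepting)

start=A; accept=D; A-0>B; A-1>A; B-0>C; B-1>B; C-0>D; C-1>C; D-0>A; D-1>D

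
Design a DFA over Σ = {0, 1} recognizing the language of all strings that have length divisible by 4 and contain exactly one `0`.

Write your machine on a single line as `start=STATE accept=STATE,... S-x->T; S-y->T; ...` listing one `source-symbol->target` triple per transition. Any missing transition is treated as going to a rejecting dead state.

start=A; accept=I; A-0->B; A-1->C; B-0->D; B-1->E; C-0->E; C-1->F; D-0->D; D-1->D; E-0->D; E-1->G; F-0->G; F-1->H; G-0->D; G-1->I; H-0->I; H-1->A; I-0->D; I-1->B

Build one automaton per condition and run them in lockstep. One (4 states) tracks the input length modulo 4; the other (3 states) tracks the count of `0`s, saturating at 2. Each combined state is a pair, one component from each; accept when both components accept. Minimizing collapses redundant product states.
9 states suffice.
       0  1 
>  A   B  C 
   B   D  E 
   C   E  F 
   D   D  D 
   E   D  G 
   F   G  H 
   G   D  I 
   H   I  A 
 * I   D  B 
(> = start, * = accepting)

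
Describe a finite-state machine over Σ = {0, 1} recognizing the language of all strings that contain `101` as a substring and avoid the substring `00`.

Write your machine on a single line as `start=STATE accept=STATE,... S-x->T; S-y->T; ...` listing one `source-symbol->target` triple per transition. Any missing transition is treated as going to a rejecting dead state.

start=q0; accept=q6,q8; q0-0->q1; q0-1->q2; q1-0->q3; q1-1->q2; q2-0->q4; q2-1->q2; q3-0->q3; q3-1->q5; q4-0->q3; q4-1->q6; q5-0->q7; q5-1->q5; q6-0->q8; q6-1->q6; q7-0->q3; q7-1->q9; q8-0->q9; q8-1->q6; q9-0->q9; q9-1->q9

Build one automaton per condition and run them in lockstep. The first has 4 states tracking whether and how much of `101` has been seen; the second has 3 states tracking partial matches of the forbidden pattern `00`. A product state is a pair (one from each), accepting exactly when both do.
10 states suffice.
        0   1  
>  q0   q1  q2 
   q1   q3  q2 
   q2   q4  q2 
   q3   q3  q5 
   q4   q3  q6 
   q5   q7  q5 
 * q6   q8  q6 
   q7   q3  q9 
 * q8   q9  q6 
   q9   q9  q9 
(> = start, * = accepting)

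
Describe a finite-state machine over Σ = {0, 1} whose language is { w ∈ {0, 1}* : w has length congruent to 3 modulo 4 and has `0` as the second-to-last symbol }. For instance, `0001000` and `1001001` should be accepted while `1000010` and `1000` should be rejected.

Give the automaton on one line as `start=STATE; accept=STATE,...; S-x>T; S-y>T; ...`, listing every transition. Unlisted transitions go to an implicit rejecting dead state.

start=s0; accept=s4; s0-0>s1; s0-1>s1; s1-0>s2; s1-1>s3; s2-0>s4; s2-1>s4; s3-0>s5; s3-1>s5; s4-0>s0; s4-1>s0; s5-0>s0; s5-1>s0

Run two small machines in parallel and take their product. The first has 4 states tracking the input length modulo 4; the second has 7 states tracking the last 2 symbols read. A product state is a pair (one from each), accepting exactly when both do. Equivalent product states are then merged.
        0   1  
>  s0   s1  s1 
   s1   s2  s3 
   s2   s4  s4 
   s3   s5  s5 
 * s4   s0  s0 
   s5   s0  s0 
(> = start, * = accepting)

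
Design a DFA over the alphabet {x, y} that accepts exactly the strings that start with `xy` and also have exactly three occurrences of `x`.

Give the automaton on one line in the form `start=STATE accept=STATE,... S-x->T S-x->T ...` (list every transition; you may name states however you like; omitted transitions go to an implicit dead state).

Run two small machines in parallel and take their product. One (4 states) tracks whether the input so far still matches the prefix `xy`; the other (5 states) tracks the count of `x`s, saturating at 4. Each combined state is a pair, one component from each; accept when both components accept. After merging equivalent states the machine shrinks.
With 6 states:
        x   y  
>  q0   q1  q2 
   q1   q2  q3 
   q2   q2  q2 
   q3   q4  q3 
   q4   q5  q4 
 * q5   q2  q5 
(> = start, * = accepting)

start=q0 accept=q5 q0-x->q1 q0-y->q2 q1-x->q2 q1-y->q3 q2-x->q2 q2-y->q2 q3-x->q4 q3-y->q3 q4-x->q5 q4-y->q4 q5-x->q2 q5-y->q5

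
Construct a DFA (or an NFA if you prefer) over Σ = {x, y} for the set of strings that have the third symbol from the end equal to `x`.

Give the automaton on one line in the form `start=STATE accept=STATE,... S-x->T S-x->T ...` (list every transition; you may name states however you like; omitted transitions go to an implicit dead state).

start=s0 accept=s7,s8,s9,s10 s0-x->s1 s0-y->s2 s1-x->s3 s1-y->s4 s2-x->s5 s2-y->s6 s3-x->s7 s3-y->s8 s4-x->s9 s4-y->s10 s5-x->s11 s5-y->s12 s6-x->s13 s6-y->s14 s7-x->s7 s7-y->s8 s8-x->s9 s8-y->s10 s9-x->s11 s9-y->s12 s10-x->s13 s10-y->s14 s11-x->s7 s11-y->s8 s12-x->s9 s12-y->s10 s13-x->s11 s13-y->s12 s14-x->s13 s14-y->s14

A DFA must remember the last 3 symbols (since which symbol is third-to-last isn't known until the input ends). Use one state per possible window of the last ≤3 symbols; accept from those whose window starts with `x`.
With 15 states:
          x    y  
>  s0     s1   s2 
   s1     s3   s4 
   s2     s5   s6 
   s3     s7   s8 
   s4     s9  s10 
   s5    s11  s12 
   s6    s13  s14 
 * s7     s7   s8 
 * s8     s9  s10 
 * s9    s11  s12 
 * s10   s13  s14 
   s11    s7   s8 
   s12    s9  s10 
   s13   s11  s12 
   s14   s13  s14 
(> = start, * = accepting)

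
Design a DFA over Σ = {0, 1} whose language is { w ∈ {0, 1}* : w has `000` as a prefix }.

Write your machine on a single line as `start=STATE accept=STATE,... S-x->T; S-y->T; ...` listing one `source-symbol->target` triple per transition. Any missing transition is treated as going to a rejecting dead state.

Walk along `000` while the input agrees: from q0 take `0` to q1, and so on. Any deviation drops to the rejecting sink q4. Once q3 is reached the prefix is confirmed and every continuation is accepted.
A 5-state machine:
        0   1  
>  q0   q1  q4 
   q1   q2  q4 
   q2   q3  q4 
 * q3   q3  q3 
   q4   q4  q4 
(> = start, * = accepting)

start=q0; accept=q3; q0-0->q1; q0-1->q4; q1-0->q2; q1-1->q4; q2-0->q3; q2-1->q4; q3-0->q3; q3-1->q3; q4-0->q4; q4-1->q4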